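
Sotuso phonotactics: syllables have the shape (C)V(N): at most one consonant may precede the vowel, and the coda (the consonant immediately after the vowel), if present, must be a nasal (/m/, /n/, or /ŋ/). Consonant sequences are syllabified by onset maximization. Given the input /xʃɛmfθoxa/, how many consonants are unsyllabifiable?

2

Under (C)V(N), the unsyllabifiable consonants are /x/, /f/ (only a nasal (/m/, /n/, or /ŋ/) is licensed in coda position; onsets are limited to one consonant).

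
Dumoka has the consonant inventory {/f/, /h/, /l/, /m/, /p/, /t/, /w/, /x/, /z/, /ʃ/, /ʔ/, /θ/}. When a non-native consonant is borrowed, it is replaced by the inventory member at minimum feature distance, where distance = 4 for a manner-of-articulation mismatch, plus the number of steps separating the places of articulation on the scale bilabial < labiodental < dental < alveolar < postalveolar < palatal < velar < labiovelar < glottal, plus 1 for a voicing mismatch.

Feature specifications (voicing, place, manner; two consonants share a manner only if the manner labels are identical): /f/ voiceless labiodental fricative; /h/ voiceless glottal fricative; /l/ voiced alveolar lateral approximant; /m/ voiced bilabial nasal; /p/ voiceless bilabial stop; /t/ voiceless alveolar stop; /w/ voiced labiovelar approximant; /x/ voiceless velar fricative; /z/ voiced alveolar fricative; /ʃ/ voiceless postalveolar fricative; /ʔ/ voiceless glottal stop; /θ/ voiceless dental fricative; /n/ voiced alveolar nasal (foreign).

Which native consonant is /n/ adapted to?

m

/m/ is closest: same manner (nasal), place distance 3 (alveolar→bilabial), same voicing; total 3. Next closest is /l/ at distance 4.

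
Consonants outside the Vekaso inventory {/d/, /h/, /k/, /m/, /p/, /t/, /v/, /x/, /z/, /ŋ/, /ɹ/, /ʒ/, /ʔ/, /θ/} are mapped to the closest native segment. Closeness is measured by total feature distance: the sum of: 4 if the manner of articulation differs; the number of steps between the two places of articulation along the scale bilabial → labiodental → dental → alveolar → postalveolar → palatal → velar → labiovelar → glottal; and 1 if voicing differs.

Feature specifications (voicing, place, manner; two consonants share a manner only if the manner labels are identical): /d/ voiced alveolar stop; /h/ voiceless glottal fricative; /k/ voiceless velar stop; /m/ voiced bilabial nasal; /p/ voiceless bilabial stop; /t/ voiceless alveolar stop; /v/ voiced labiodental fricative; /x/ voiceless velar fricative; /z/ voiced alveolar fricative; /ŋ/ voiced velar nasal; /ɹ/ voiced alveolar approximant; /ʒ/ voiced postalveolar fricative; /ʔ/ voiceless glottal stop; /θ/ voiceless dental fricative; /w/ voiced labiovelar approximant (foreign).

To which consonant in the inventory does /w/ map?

/ɹ/ is closest: same manner (approximant), place distance 4 (labiovelar→alveolar), same voicing; total 4. Next closest is /ŋ/ at distance 5.

ɹ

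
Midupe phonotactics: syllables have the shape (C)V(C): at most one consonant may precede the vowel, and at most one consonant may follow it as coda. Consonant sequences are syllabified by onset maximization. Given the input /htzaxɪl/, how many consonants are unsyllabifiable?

The consonants /h/, /t/ cannot be parsed into a legal (C)V(C) syllable (at most one coda consonant is licensed; onsets are limited to one consonant).

2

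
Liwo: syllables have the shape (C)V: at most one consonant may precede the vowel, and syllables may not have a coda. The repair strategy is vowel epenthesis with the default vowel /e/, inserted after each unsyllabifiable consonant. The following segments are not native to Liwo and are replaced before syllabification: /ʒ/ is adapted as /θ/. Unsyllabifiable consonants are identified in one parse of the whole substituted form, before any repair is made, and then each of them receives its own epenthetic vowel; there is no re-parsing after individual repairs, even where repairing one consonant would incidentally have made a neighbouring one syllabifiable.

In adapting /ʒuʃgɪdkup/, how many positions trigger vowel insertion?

After substitution the input is /θuʃgɪdkup/.
The unsyllabifiable consonants are /ʃ/, /d/, /p/; each receives one epenthetic vowel.

3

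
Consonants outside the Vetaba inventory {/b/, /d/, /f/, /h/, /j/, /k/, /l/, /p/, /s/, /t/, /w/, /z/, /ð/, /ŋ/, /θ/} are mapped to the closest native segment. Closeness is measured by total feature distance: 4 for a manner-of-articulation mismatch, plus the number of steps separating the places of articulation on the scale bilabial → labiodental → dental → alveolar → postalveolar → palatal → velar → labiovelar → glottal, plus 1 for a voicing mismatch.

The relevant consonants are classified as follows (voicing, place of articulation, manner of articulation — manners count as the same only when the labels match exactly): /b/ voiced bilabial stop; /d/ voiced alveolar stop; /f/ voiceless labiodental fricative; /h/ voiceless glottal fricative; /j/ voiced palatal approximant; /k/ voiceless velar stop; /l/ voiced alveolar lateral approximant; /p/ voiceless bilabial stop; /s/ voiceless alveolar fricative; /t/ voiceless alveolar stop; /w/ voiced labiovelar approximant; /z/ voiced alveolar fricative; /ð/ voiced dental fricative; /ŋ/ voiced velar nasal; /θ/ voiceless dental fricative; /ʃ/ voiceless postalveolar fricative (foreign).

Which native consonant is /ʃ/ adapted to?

s

/s/ is closest: same manner (fricative), place distance 1 (postalveolar→alveolar), same voicing; total 1. Next closest is /z/ at distance 2.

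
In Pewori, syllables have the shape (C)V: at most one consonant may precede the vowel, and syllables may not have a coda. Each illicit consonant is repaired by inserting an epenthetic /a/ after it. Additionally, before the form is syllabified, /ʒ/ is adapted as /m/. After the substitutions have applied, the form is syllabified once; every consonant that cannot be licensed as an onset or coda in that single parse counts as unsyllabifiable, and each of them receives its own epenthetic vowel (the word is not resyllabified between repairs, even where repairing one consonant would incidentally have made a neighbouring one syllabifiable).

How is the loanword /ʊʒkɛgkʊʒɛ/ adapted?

Substitution: /ʒ/ → /m/, giving /ʊmkɛgkʊmɛ/.
The consonants /m/, /g/ cannot be parsed into a legal (C)V syllable (no codas are permitted; onsets are limited to one consonant).
Inserting the epenthetic vowel yields /m/ → /ma/, /g/ → /ga/.

ʊmakɛgakʊmɛ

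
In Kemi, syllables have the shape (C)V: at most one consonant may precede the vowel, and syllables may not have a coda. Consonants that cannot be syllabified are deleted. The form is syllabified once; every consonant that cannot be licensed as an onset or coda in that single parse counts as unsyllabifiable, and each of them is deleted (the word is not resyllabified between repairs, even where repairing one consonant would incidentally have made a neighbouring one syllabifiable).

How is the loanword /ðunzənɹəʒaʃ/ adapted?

ðuzəɹəʒa

The consonants /n/, /n/, /ʃ/ cannot be parsed into a legal (C)V syllable (no codas are permitted; onsets are limited to one consonant).
Deleting the stranded consonants removes /n/, /n/, /ʃ/.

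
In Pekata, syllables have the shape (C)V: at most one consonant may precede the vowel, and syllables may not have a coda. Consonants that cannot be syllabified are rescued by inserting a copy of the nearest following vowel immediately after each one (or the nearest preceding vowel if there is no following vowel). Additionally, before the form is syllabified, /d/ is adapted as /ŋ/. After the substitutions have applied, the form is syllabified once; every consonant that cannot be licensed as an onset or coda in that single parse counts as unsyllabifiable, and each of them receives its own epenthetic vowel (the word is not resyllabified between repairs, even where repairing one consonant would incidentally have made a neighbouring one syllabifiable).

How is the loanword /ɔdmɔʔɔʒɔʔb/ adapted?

ɔŋɔmɔʔɔʒɔʔɔbɔ

Substitution: /d/ → /ŋ/, giving /ɔŋmɔʔɔʒɔʔb/.
Under (C)V, the unsyllabifiable consonants are /ŋ/, /ʔ/, /b/ (no codas are permitted; onsets are limited to one consonant).
Each unlicensed consonant becomes the onset of a new syllable: /ŋ/ → /ŋɔ/, /ʔ/ → /ʔɔ/, /b/ → /bɔ/.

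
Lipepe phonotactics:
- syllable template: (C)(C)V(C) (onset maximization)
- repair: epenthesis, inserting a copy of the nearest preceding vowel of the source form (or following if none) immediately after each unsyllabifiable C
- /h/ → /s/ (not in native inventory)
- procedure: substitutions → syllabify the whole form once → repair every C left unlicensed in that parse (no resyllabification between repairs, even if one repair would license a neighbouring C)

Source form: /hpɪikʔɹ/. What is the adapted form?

Substitution: /h/ → /s/, giving /spɪikʔɹ/.
The consonants /ʔ/, /ɹ/ cannot be parsed into a legal (C)(C)V(C) syllable (at most one coda consonant is licensed; onsets may contain at most 2 consonants).
Inserting the epenthetic vowel yields /ʔ/ → /ʔi/, /ɹ/ → /ɹi/.

spɪikʔiɹi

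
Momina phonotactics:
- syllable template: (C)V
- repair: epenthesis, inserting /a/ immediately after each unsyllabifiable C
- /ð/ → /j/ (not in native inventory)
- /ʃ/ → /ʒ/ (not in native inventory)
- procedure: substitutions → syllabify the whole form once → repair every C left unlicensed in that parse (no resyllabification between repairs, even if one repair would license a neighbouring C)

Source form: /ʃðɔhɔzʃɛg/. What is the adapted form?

ʒajɔhɔzaʒɛga

Substitution: /ʃ/ → /ʒ/, /ð/ → /j/, giving /ʒjɔhɔzʒɛg/.
Syllabifying with onset maximization leaves /ʒ/, /z/, /g/ stranded (no codas are permitted; onsets are limited to one consonant).
Inserting the epenthetic vowel yields /ʒ/ → /ʒa/, /z/ → /za/, /g/ → /ga/.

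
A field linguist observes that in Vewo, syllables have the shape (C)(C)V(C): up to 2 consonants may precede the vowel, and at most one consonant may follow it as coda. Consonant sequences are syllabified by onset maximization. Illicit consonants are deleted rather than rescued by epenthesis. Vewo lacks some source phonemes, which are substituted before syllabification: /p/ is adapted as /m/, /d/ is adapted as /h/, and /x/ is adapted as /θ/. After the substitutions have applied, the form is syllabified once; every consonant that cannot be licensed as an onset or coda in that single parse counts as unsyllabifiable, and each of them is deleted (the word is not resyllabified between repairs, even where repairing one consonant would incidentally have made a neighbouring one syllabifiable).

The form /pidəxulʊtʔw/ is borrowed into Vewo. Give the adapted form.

Substitution: /p/ → /m/, /d/ → /h/, /x/ → /θ/, giving /mihəθulʊtʔw/.
Under (C)(C)V(C), the unsyllabifiable consonants are /ʔ/, /w/ (at most one coda consonant is licensed; onsets may contain at most 2 consonants).
Deletion applies to /ʔ/, /w/.

mihəθulʊt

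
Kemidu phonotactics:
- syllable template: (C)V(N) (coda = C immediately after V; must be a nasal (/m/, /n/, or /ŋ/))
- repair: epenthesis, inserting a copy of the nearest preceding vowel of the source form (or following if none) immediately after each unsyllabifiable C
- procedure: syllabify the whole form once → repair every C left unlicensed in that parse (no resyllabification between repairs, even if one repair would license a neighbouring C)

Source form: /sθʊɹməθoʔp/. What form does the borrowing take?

sʊθʊɹʊməθoʔopo

Under (C)V(N), the unsyllabifiable consonants are /s/, /ɹ/, /ʔ/, /p/ (only a nasal (/m/, /n/, or /ŋ/) is licensed in coda position; onsets are limited to one consonant).
Inserting the epenthetic vowel yields /s/ → /sʊ/, /ɹ/ → /ɹʊ/, /ʔ/ → /ʔo/, /p/ → /po/.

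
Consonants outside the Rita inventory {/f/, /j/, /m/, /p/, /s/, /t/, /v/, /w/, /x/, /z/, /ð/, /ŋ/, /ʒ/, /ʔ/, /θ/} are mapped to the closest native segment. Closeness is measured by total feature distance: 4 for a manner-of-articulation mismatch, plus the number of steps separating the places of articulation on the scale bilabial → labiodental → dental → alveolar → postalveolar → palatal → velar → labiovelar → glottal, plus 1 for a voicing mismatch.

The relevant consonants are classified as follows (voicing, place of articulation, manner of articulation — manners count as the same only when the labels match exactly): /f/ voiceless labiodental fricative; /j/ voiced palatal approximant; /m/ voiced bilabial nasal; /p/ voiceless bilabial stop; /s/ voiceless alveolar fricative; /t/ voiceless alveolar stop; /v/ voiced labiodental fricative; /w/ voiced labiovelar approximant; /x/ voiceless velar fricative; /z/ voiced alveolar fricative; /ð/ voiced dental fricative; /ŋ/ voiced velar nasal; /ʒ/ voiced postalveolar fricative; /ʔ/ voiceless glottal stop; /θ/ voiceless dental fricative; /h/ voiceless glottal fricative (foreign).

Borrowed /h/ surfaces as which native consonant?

/x/ is closest: same manner (fricative), place distance 2 (glottal→velar), same voicing; total 2. Next closest is /ʔ/ at distance 4.

x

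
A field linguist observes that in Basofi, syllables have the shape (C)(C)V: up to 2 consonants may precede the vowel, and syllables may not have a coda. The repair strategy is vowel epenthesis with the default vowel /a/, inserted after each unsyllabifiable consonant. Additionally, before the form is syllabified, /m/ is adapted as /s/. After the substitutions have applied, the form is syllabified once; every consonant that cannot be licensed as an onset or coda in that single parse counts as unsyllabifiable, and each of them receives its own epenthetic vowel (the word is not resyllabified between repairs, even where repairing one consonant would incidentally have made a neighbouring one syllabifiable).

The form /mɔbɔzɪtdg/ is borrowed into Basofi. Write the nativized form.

sɔbɔzɪtadaga

Substitution: /m/ → /s/, giving /sɔbɔzɪtdg/.
Syllabifying with onset maximization leaves /t/, /d/, /g/ stranded (no codas are permitted; onsets may contain at most 2 consonants).
Epenthesis after each stranded consonant: /t/ → /ta/, /d/ → /da/, /g/ → /ga/.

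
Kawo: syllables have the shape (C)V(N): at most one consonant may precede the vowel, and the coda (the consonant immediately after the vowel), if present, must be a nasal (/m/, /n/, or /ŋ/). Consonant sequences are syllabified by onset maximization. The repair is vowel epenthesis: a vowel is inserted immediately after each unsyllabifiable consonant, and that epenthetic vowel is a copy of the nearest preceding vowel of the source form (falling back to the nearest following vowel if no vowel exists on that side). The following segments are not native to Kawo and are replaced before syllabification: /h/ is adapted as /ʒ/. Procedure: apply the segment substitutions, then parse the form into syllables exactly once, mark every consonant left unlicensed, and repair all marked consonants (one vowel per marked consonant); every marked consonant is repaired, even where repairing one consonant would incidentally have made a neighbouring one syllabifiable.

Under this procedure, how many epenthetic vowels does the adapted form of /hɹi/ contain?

1

After substitution the input is /ʒɹi/.
The unsyllabifiable consonants are /ʒ/; each receives one epenthetic vowel.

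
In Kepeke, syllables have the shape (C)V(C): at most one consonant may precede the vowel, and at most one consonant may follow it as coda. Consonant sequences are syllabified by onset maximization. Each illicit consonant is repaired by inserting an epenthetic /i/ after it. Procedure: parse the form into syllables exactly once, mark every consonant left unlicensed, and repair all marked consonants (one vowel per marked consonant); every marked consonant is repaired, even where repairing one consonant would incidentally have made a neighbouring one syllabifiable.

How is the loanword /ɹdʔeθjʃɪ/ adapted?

ɹidiʔeθjiʃɪ

Under (C)V(C), the unsyllabifiable consonants are /ɹ/, /d/, /j/ (at most one coda consonant is licensed; onsets are limited to one consonant).
Each unlicensed consonant becomes the onset of a new syllable: /ɹ/ → /ɹi/, /d/ → /di/, /j/ → /ji/.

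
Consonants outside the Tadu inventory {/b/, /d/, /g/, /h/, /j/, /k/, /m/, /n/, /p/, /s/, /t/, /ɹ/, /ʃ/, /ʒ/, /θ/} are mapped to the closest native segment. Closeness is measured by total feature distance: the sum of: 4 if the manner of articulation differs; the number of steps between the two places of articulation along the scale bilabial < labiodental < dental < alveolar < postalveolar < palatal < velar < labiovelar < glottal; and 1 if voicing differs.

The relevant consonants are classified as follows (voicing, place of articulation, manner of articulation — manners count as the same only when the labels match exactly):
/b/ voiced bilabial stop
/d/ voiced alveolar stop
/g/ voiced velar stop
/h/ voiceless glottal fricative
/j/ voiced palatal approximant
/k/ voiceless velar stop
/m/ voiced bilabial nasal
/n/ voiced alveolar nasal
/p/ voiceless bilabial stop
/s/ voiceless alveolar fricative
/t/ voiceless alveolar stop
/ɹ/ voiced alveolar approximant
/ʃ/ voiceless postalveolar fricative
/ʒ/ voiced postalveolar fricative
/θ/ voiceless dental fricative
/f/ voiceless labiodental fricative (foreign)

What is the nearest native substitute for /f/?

θ

/θ/ is closest: same manner (fricative), place distance 1 (labiodental→dental), same voicing; total 1. Next closest is /s/ at distance 2.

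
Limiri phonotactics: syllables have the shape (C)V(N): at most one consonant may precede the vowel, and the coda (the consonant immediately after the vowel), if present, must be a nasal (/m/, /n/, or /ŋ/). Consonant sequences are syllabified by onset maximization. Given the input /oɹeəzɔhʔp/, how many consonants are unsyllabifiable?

Under (C)V(N), the unsyllabifiable consonants are /h/, /ʔ/, /p/ (only a nasal (/m/, /n/, or /ŋ/) is licensed in coda position; onsets are limited to one consonant).

3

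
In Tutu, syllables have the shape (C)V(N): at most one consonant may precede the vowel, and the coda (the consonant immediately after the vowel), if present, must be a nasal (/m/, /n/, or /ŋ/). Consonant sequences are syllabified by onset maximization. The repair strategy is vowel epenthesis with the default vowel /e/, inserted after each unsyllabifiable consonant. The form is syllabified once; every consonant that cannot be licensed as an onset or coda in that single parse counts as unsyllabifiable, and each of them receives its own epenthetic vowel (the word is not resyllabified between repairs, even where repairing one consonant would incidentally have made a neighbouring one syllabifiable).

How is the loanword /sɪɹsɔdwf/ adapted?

sɪɹesɔdewefe

Syllabifying with onset maximization leaves /ɹ/, /d/, /w/, /f/ stranded (only a nasal (/m/, /n/, or /ŋ/) is licensed in coda position; onsets are limited to one consonant).
Epenthesis after each stranded consonant: /ɹ/ → /ɹe/, /d/ → /de/, /w/ → /we/, /f/ → /fe/.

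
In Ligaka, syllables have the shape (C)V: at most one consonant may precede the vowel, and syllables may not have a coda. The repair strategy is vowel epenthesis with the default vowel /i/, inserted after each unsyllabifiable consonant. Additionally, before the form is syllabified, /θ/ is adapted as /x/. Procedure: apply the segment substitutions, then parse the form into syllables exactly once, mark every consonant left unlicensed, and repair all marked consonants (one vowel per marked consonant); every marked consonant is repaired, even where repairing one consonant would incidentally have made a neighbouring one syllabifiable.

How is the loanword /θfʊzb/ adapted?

Substitution: /θ/ → /x/, giving /xfʊzb/.
The consonants /x/, /z/, /b/ cannot be parsed into a legal (C)V syllable (no codas are permitted; onsets are limited to one consonant).
Epenthesis after each stranded consonant: /x/ → /xi/, /z/ → /zi/, /b/ → /bi/.

xifʊzibi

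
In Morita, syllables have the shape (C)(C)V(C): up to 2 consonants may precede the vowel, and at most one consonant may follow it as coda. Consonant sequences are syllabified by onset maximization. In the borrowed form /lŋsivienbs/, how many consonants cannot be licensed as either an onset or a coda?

3

The consonants /l/, /b/, /s/ cannot be parsed into a legal (C)(C)V(C) syllable (at most one coda consonant is licensed; onsets may contain at most 2 consonants).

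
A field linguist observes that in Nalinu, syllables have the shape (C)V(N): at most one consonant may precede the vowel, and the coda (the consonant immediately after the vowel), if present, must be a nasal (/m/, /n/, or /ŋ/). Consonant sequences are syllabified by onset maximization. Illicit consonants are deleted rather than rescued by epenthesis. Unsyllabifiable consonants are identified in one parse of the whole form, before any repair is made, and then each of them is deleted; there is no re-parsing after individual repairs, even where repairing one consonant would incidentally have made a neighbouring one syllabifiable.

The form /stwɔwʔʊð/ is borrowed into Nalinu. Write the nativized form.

wɔʔʊ

Syllabifying with onset maximization leaves /s/, /t/, /w/, /ð/ stranded (only a nasal (/m/, /n/, or /ŋ/) is licensed in coda position; onsets are limited to one consonant).
Each unlicensed consonant is deleted: /s/, /t/, /w/, /ð/.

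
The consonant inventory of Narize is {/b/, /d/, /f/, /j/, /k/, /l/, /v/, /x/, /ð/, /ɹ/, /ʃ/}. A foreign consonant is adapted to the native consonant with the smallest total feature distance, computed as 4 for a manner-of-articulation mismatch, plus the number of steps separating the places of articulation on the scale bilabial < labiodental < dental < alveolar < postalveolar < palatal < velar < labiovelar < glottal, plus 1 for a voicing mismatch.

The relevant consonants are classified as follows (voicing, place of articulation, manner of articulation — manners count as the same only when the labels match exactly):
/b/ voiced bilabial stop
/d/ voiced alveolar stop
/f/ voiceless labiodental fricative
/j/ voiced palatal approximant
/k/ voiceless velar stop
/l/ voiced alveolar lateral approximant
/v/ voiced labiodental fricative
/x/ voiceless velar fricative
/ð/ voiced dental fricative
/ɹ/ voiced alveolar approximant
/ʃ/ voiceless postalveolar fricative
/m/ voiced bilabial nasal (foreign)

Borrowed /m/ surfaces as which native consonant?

/b/ is closest: manner differs (nasal→stop, +4), place distance 0 (bilabial→bilabial), same voicing; total 4. Next closest is /v/ at distance 5.

b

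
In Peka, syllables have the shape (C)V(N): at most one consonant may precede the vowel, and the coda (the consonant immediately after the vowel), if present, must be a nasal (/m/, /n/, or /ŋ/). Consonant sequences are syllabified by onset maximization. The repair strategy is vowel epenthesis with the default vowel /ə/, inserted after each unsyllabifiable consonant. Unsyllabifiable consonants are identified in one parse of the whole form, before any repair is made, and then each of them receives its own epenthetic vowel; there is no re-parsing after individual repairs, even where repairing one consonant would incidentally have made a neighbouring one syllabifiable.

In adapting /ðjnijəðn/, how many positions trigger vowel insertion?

4

The unsyllabifiable consonants are /ð/, /j/, /ð/, /n/; each receives one epenthetic vowel.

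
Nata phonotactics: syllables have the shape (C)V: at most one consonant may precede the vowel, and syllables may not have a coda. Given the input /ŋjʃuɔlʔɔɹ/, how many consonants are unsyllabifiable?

Under (C)V, the unsyllabifiable consonants are /ŋ/, /j/, /l/, /ɹ/ (no codas are permitted; onsets are limited to one consonant).

4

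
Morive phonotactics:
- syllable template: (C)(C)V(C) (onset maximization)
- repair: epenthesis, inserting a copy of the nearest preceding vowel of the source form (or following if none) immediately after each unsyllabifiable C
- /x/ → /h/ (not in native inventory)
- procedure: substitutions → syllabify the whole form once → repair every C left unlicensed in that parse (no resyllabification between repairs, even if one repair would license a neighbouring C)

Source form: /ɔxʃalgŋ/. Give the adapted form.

ɔhʃalgaŋa

Substitution: /x/ → /h/, giving /ɔhʃalgŋ/.
Under (C)(C)V(C), the unsyllabifiable consonants are /g/, /ŋ/ (at most one coda consonant is licensed; onsets may contain at most 2 consonants).
Each unlicensed consonant becomes the onset of a new syllable: /g/ → /ga/, /ŋ/ → /ŋa/.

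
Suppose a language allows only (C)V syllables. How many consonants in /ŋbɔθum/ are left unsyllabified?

Syllabifying with onset maximization leaves /ŋ/, /m/ stranded (no codas are permitted; onsets are limited to one consonant).

2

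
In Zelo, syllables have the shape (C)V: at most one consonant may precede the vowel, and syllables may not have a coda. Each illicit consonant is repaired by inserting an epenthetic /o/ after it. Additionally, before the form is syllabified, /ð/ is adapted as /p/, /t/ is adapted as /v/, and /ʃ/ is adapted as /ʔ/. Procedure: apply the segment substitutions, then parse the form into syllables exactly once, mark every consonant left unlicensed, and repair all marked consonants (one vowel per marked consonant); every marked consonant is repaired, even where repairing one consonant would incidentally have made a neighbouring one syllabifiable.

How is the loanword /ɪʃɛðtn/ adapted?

ɪʔɛpovono

Substitution: /ʃ/ → /ʔ/, /ð/ → /p/, /t/ → /v/, giving /ɪʔɛpvn/.
Under (C)V, the unsyllabifiable consonants are /p/, /v/, /n/ (no codas are permitted; onsets are limited to one consonant).
Each unlicensed consonant becomes the onset of a new syllable: /p/ → /po/, /v/ → /vo/, /n/ → /no/.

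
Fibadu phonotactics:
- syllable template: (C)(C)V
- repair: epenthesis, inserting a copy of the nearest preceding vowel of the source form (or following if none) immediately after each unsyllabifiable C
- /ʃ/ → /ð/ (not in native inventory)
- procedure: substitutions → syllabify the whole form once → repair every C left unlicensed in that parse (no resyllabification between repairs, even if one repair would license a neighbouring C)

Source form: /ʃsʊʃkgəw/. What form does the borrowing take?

Substitution: /ʃ/ → /ð/, giving /ðsʊðkgəw/.
The consonants /ð/, /w/ cannot be parsed into a legal (C)(C)V syllable (no codas are permitted; onsets may contain at most 2 consonants).
Each unlicensed consonant becomes the onset of a new syllable: /ð/ → /ðʊ/, /w/ → /wə/.

ðsʊðʊkgəwə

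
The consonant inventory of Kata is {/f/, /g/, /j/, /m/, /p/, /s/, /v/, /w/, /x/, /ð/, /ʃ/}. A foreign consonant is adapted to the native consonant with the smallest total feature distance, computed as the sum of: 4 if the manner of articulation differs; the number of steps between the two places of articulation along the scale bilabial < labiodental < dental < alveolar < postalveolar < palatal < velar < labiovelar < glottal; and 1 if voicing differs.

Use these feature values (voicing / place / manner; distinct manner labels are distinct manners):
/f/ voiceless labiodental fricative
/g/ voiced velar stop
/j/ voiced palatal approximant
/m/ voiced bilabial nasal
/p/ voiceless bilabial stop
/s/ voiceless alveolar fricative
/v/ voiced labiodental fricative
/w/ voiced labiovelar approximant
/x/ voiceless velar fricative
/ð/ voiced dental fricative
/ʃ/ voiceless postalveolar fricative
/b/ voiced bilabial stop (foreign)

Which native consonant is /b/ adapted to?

/p/ is closest: same manner (stop), place distance 0 (bilabial→bilabial), voicing differs (+1); total 1. Next closest is /m/ at distance 4.

p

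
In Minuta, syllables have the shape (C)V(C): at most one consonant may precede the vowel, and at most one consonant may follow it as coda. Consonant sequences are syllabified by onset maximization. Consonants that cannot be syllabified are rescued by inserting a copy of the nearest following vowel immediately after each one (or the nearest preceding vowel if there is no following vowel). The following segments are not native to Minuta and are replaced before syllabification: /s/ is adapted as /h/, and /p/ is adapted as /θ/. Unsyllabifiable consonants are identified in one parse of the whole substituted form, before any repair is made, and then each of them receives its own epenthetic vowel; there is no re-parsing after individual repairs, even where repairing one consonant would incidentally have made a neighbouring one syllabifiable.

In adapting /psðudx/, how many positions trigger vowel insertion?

3

After substitution the input is /θhðudx/.
The unsyllabifiable consonants are /θ/, /h/, /x/; each receives one epenthetic vowel.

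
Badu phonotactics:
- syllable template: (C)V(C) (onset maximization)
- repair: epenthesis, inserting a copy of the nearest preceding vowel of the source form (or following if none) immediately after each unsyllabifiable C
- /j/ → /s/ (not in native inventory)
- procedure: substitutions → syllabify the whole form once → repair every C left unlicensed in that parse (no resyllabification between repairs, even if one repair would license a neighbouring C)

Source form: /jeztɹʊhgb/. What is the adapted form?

sezteɹʊhgʊbʊ

Substitution: /j/ → /s/, giving /seztɹʊhgb/.
Syllabifying with onset maximization leaves /t/, /g/, /b/ stranded (at most one coda consonant is licensed; onsets are limited to one consonant).
Each unlicensed consonant becomes the onset of a new syllable: /t/ → /te/, /g/ → /gʊ/, /b/ → /bʊ/.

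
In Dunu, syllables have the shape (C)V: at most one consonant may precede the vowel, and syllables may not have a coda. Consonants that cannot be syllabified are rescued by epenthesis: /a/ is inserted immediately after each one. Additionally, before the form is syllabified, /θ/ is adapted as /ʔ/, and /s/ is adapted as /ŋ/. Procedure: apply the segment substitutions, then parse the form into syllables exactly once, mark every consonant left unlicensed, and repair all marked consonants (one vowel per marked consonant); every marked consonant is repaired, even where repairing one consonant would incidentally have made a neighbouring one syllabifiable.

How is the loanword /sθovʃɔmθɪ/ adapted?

ŋaʔovaʃɔmaʔɪ

Substitution: /s/ → /ŋ/, /θ/ → /ʔ/, giving /ŋʔovʃɔmʔɪ/.
Syllabifying with onset maximization leaves /ŋ/, /v/, /m/ stranded (no codas are permitted; onsets are limited to one consonant).
Each unlicensed consonant becomes the onset of a new syllable: /ŋ/ → /ŋa/, /v/ → /va/, /m/ → /ma/.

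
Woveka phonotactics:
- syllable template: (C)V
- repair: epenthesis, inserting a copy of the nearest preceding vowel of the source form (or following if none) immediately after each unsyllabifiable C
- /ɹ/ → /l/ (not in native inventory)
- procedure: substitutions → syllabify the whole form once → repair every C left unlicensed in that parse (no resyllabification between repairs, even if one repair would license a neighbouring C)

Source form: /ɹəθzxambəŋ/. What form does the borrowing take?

ləθəzəxamabəŋə

Substitution: /ɹ/ → /l/, giving /ləθzxambəŋ/.
The consonants /θ/, /z/, /m/, /ŋ/ cannot be parsed into a legal (C)V syllable (no codas are permitted; onsets are limited to one consonant).
Inserting the epenthetic vowel yields /θ/ → /θə/, /z/ → /zə/, /m/ → /ma/, /ŋ/ → /ŋə/.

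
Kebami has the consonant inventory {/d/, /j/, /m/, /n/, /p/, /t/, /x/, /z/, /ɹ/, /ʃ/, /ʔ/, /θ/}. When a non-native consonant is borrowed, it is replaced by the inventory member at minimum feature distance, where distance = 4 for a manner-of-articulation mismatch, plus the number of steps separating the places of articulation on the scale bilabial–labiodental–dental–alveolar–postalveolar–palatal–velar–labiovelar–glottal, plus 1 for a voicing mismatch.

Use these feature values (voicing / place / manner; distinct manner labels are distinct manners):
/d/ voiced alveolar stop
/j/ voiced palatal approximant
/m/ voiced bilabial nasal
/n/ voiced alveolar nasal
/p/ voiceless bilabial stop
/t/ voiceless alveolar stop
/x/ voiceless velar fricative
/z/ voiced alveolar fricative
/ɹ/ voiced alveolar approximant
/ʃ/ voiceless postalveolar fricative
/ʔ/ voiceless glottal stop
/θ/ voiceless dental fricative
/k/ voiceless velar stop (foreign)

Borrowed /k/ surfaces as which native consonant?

ʔ

/ʔ/ is closest: same manner (stop), place distance 2 (velar→glottal), same voicing; total 2. Next closest is /t/ at distance 3.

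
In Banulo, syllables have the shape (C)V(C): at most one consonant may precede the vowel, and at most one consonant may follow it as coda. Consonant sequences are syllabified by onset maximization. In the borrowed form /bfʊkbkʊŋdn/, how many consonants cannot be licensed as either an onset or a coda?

4

Under (C)V(C), the unsyllabifiable consonants are /b/, /b/, /d/, /n/ (at most one coda consonant is licensed; onsets are limited to one consonant).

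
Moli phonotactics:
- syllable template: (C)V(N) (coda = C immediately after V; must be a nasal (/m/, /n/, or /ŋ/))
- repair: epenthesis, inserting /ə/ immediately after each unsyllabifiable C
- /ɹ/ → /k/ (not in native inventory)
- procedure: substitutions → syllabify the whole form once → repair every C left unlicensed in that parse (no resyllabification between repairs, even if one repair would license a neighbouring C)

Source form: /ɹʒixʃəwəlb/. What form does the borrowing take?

kəʒixəʃəwələbə

Substitution: /ɹ/ → /k/, giving /kʒixʃəwəlb/.
Under (C)V(N), the unsyllabifiable consonants are /k/, /x/, /l/, /b/ (only a nasal (/m/, /n/, or /ŋ/) is licensed in coda position; onsets are limited to one consonant).
Inserting the epenthetic vowel yields /k/ → /kə/, /x/ → /xə/, /l/ → /lə/, /b/ → /bə/.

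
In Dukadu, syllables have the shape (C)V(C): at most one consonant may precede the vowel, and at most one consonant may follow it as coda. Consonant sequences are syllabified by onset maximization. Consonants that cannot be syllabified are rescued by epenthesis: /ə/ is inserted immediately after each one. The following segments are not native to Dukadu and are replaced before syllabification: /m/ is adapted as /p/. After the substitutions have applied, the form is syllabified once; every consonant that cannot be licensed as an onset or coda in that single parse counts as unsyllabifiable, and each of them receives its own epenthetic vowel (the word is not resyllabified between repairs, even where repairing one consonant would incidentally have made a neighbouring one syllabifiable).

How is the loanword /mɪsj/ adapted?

Substitution: /m/ → /p/, giving /pɪsj/.
Under (C)V(C), the unsyllabifiable consonants are /j/ (at most one coda consonant is licensed; onsets are limited to one consonant).
Epenthesis after each stranded consonant: /j/ → /jə/.

pɪsjə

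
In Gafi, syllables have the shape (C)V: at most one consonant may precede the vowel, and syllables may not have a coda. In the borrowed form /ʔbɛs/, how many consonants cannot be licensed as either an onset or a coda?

The consonants /ʔ/, /s/ cannot be parsed into a legal (C)V syllable (no codas are permitted; onsets are limited to one consonant).

2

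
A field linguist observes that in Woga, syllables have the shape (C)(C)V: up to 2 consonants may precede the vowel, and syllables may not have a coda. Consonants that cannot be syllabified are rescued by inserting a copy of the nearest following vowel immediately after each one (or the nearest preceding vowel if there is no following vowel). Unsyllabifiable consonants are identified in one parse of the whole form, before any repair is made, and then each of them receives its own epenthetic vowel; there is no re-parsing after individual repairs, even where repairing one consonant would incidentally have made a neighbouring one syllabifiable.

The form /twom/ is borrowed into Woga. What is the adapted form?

twomo

Syllabifying with onset maximization leaves /m/ stranded (no codas are permitted; onsets may contain at most 2 consonants).
Each unlicensed consonant becomes the onset of a new syllable: /m/ → /mo/.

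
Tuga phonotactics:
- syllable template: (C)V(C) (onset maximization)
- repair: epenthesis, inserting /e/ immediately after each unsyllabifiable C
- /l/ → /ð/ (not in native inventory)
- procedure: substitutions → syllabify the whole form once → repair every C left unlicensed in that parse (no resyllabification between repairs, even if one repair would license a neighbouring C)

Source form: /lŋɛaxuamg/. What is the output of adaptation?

ðeŋɛaxuamge

Substitution: /l/ → /ð/, giving /ðŋɛaxuamg/.
The consonants /ð/, /g/ cannot be parsed into a legal (C)V(C) syllable (at most one coda consonant is licensed; onsets are limited to one consonant).
Inserting the epenthetic vowel yields /ð/ → /ðe/, /g/ → /ge/.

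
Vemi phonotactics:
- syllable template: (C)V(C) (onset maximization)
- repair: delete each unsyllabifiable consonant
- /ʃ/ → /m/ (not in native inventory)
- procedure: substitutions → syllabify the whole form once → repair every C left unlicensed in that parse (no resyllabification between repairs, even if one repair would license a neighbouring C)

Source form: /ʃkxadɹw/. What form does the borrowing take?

Substitution: /ʃ/ → /m/, giving /mkxadɹw/.
Syllabifying with onset maximization leaves /m/, /k/, /ɹ/, /w/ stranded (at most one coda consonant is licensed; onsets are limited to one consonant).
Deletion applies to /m/, /k/, /ɹ/, /w/.

xad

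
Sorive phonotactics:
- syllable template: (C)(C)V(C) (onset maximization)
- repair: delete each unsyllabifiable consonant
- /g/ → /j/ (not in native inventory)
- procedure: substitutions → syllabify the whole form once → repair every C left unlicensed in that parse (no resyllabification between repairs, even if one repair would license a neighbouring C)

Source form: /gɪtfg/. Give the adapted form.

Substitution: /g/ → /j/, giving /jɪtfj/.
Syllabifying with onset maximization leaves /f/, /j/ stranded (at most one coda consonant is licensed; onsets may contain at most 2 consonants).
Deletion applies to /f/, /j/.

jɪt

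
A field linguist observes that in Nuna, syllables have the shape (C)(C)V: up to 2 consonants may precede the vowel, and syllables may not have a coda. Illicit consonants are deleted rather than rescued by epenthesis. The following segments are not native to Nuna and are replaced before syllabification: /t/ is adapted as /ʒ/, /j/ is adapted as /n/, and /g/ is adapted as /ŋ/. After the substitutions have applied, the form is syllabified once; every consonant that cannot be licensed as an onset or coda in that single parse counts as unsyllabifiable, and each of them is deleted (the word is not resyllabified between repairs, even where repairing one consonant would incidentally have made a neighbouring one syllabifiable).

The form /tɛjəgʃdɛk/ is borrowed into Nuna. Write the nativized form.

Substitution: /t/ → /ʒ/, /j/ → /n/, /g/ → /ŋ/, giving /ʒɛnəŋʃdɛk/.
The consonants /ŋ/, /k/ cannot be parsed into a legal (C)(C)V syllable (no codas are permitted; onsets may contain at most 2 consonants).
Deleting the stranded consonants removes /ŋ/, /k/.

ʒɛnəʃdɛ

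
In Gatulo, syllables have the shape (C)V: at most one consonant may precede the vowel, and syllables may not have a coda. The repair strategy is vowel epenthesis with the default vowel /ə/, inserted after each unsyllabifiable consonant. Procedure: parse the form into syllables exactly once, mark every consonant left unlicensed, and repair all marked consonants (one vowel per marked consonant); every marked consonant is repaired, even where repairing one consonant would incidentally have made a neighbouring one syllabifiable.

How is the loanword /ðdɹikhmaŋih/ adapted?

ðədəɹikəhəmaŋihə

The consonants /ð/, /d/, /k/, /h/, /h/ cannot be parsed into a legal (C)V syllable (no codas are permitted; onsets are limited to one consonant).
Inserting the epenthetic vowel yields /ð/ → /ðə/, /d/ → /də/, /k/ → /kə/, /h/ → /hə/, /h/ → /hə/.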